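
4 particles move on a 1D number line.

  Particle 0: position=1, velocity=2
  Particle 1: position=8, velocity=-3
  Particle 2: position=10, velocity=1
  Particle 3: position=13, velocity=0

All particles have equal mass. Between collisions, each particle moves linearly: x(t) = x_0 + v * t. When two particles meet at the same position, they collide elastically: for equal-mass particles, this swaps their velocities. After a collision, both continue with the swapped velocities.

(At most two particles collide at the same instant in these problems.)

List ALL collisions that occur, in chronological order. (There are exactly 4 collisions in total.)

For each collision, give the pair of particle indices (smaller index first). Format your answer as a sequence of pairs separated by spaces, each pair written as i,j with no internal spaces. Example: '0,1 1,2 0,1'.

Collision at t=7/5: particles 0 and 1 swap velocities; positions: p0=19/5 p1=19/5 p2=57/5 p3=13; velocities now: v0=-3 v1=2 v2=1 v3=0
Collision at t=3: particles 2 and 3 swap velocities; positions: p0=-1 p1=7 p2=13 p3=13; velocities now: v0=-3 v1=2 v2=0 v3=1
Collision at t=6: particles 1 and 2 swap velocities; positions: p0=-10 p1=13 p2=13 p3=16; velocities now: v0=-3 v1=0 v2=2 v3=1
Collision at t=9: particles 2 and 3 swap velocities; positions: p0=-19 p1=13 p2=19 p3=19; velocities now: v0=-3 v1=0 v2=1 v3=2

Answer: 0,1 2,3 1,2 2,3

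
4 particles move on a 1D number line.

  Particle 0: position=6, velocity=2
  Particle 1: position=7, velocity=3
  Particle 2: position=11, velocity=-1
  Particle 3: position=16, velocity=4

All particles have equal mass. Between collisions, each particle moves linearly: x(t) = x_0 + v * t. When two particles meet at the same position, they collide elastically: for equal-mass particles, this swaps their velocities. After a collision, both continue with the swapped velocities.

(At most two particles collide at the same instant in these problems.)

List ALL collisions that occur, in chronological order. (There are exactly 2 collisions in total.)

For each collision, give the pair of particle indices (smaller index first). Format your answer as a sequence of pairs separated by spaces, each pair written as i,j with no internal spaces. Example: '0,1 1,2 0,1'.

Collision at t=1: particles 1 and 2 swap velocities; positions: p0=8 p1=10 p2=10 p3=20; velocities now: v0=2 v1=-1 v2=3 v3=4
Collision at t=5/3: particles 0 and 1 swap velocities; positions: p0=28/3 p1=28/3 p2=12 p3=68/3; velocities now: v0=-1 v1=2 v2=3 v3=4

Answer: 1,2 0,1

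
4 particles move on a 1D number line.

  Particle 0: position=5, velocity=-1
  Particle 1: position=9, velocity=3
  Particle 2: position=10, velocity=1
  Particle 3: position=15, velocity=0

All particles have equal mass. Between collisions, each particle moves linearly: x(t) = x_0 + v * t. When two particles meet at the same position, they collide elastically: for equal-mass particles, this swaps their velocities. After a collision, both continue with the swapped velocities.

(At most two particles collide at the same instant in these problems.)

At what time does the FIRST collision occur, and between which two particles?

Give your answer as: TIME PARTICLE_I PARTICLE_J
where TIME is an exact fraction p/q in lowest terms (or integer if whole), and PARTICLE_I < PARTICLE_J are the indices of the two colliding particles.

Answer: 1/2 1 2

Derivation:
Pair (0,1): pos 5,9 vel -1,3 -> not approaching (rel speed -4 <= 0)
Pair (1,2): pos 9,10 vel 3,1 -> gap=1, closing at 2/unit, collide at t=1/2
Pair (2,3): pos 10,15 vel 1,0 -> gap=5, closing at 1/unit, collide at t=5
Earliest collision: t=1/2 between 1 and 2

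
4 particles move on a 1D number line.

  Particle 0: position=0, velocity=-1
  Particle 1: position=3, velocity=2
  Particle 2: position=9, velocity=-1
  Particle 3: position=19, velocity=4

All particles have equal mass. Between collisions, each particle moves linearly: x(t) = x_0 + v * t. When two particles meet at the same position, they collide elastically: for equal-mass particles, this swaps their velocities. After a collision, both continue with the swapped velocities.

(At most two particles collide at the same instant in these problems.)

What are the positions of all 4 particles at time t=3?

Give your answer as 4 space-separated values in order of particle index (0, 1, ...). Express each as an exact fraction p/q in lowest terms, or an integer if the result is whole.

Collision at t=2: particles 1 and 2 swap velocities; positions: p0=-2 p1=7 p2=7 p3=27; velocities now: v0=-1 v1=-1 v2=2 v3=4
Advance to t=3 (no further collisions before then); velocities: v0=-1 v1=-1 v2=2 v3=4; positions = -3 6 9 31

Answer: -3 6 9 31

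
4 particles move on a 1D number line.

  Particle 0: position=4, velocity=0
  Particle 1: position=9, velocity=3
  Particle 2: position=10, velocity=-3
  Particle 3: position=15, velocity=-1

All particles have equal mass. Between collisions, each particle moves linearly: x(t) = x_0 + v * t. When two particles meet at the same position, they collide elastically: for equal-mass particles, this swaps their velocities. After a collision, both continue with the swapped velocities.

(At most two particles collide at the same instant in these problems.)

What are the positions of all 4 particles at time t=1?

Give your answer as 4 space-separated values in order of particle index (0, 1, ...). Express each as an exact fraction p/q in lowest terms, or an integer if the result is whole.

Answer: 4 7 12 14

Derivation:
Collision at t=1/6: particles 1 and 2 swap velocities; positions: p0=4 p1=19/2 p2=19/2 p3=89/6; velocities now: v0=0 v1=-3 v2=3 v3=-1
Advance to t=1 (no further collisions before then); velocities: v0=0 v1=-3 v2=3 v3=-1; positions = 4 7 12 14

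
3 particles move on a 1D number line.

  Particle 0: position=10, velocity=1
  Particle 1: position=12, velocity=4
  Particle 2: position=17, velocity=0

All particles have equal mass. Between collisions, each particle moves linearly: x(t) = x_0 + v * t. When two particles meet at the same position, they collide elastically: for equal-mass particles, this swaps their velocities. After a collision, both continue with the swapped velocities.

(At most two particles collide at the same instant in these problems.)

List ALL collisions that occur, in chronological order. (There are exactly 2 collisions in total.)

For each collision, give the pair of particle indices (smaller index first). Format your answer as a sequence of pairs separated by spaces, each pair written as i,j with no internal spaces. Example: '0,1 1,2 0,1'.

Answer: 1,2 0,1

Derivation:
Collision at t=5/4: particles 1 and 2 swap velocities; positions: p0=45/4 p1=17 p2=17; velocities now: v0=1 v1=0 v2=4
Collision at t=7: particles 0 and 1 swap velocities; positions: p0=17 p1=17 p2=40; velocities now: v0=0 v1=1 v2=4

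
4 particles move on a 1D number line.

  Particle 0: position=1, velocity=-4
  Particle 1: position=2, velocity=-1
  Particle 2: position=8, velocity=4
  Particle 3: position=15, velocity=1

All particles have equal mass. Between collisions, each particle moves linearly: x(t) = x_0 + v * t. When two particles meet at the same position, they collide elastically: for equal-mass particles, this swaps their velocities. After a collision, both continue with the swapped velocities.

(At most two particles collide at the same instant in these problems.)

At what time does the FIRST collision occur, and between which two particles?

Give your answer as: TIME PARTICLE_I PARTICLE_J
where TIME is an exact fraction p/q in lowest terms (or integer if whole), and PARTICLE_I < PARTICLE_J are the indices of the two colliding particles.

Answer: 7/3 2 3

Derivation:
Pair (0,1): pos 1,2 vel -4,-1 -> not approaching (rel speed -3 <= 0)
Pair (1,2): pos 2,8 vel -1,4 -> not approaching (rel speed -5 <= 0)
Pair (2,3): pos 8,15 vel 4,1 -> gap=7, closing at 3/unit, collide at t=7/3
Earliest collision: t=7/3 between 2 and 3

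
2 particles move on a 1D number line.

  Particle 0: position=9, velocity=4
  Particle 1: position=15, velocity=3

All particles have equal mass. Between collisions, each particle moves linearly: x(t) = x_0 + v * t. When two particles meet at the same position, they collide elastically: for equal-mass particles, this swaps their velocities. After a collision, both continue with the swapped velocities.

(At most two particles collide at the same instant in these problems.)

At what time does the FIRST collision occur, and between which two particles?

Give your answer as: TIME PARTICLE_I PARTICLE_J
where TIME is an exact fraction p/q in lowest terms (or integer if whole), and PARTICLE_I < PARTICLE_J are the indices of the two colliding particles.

Pair (0,1): pos 9,15 vel 4,3 -> gap=6, closing at 1/unit, collide at t=6
Earliest collision: t=6 between 0 and 1

Answer: 6 0 1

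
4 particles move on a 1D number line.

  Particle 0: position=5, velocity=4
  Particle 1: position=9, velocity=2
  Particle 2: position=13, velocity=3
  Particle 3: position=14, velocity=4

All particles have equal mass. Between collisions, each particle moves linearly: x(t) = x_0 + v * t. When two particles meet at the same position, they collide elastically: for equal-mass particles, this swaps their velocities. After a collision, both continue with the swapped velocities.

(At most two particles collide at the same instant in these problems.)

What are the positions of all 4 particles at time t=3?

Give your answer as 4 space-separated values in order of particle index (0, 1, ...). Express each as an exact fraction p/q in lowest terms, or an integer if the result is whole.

Answer: 15 17 22 26

Derivation:
Collision at t=2: particles 0 and 1 swap velocities; positions: p0=13 p1=13 p2=19 p3=22; velocities now: v0=2 v1=4 v2=3 v3=4
Advance to t=3 (no further collisions before then); velocities: v0=2 v1=4 v2=3 v3=4; positions = 15 17 22 26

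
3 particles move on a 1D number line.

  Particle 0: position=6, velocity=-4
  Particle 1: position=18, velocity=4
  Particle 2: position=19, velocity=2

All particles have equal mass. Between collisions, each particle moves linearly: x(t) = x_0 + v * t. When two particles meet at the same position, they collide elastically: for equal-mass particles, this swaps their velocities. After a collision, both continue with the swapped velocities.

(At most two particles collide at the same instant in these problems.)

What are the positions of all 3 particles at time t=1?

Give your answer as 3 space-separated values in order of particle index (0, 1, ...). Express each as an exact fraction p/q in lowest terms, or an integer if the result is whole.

Collision at t=1/2: particles 1 and 2 swap velocities; positions: p0=4 p1=20 p2=20; velocities now: v0=-4 v1=2 v2=4
Advance to t=1 (no further collisions before then); velocities: v0=-4 v1=2 v2=4; positions = 2 21 22

Answer: 2 21 22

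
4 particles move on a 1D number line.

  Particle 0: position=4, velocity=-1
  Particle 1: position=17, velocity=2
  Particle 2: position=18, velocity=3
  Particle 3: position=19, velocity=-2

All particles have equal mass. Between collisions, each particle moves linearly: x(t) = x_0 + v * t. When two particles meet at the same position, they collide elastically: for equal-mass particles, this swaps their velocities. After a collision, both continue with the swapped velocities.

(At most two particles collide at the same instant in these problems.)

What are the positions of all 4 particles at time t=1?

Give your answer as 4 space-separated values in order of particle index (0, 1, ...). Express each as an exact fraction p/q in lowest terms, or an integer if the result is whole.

Collision at t=1/5: particles 2 and 3 swap velocities; positions: p0=19/5 p1=87/5 p2=93/5 p3=93/5; velocities now: v0=-1 v1=2 v2=-2 v3=3
Collision at t=1/2: particles 1 and 2 swap velocities; positions: p0=7/2 p1=18 p2=18 p3=39/2; velocities now: v0=-1 v1=-2 v2=2 v3=3
Advance to t=1 (no further collisions before then); velocities: v0=-1 v1=-2 v2=2 v3=3; positions = 3 17 19 21

Answer: 3 17 19 21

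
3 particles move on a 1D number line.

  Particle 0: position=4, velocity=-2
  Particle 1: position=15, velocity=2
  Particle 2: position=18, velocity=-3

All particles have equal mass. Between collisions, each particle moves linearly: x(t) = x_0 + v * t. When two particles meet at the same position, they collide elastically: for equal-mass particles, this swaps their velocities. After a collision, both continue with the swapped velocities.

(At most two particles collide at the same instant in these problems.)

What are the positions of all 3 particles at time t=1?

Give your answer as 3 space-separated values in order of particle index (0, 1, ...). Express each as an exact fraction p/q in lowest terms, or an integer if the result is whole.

Answer: 2 15 17

Derivation:
Collision at t=3/5: particles 1 and 2 swap velocities; positions: p0=14/5 p1=81/5 p2=81/5; velocities now: v0=-2 v1=-3 v2=2
Advance to t=1 (no further collisions before then); velocities: v0=-2 v1=-3 v2=2; positions = 2 15 17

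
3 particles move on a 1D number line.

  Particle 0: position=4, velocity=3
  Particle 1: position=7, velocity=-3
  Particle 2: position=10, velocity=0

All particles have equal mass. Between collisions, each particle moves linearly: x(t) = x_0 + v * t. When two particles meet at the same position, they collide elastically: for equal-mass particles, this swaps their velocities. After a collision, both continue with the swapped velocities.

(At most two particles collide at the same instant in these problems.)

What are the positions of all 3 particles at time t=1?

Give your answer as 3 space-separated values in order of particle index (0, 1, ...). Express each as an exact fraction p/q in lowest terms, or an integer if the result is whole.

Answer: 4 7 10

Derivation:
Collision at t=1/2: particles 0 and 1 swap velocities; positions: p0=11/2 p1=11/2 p2=10; velocities now: v0=-3 v1=3 v2=0
Advance to t=1 (no further collisions before then); velocities: v0=-3 v1=3 v2=0; positions = 4 7 10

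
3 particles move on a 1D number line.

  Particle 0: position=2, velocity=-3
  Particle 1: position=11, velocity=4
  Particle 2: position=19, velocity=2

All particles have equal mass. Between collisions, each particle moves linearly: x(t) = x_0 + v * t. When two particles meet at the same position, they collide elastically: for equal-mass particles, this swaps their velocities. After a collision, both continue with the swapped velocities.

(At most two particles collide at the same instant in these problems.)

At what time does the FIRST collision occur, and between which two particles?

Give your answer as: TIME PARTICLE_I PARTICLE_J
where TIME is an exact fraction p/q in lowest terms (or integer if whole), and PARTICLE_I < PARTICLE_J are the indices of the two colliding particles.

Pair (0,1): pos 2,11 vel -3,4 -> not approaching (rel speed -7 <= 0)
Pair (1,2): pos 11,19 vel 4,2 -> gap=8, closing at 2/unit, collide at t=4
Earliest collision: t=4 between 1 and 2

Answer: 4 1 2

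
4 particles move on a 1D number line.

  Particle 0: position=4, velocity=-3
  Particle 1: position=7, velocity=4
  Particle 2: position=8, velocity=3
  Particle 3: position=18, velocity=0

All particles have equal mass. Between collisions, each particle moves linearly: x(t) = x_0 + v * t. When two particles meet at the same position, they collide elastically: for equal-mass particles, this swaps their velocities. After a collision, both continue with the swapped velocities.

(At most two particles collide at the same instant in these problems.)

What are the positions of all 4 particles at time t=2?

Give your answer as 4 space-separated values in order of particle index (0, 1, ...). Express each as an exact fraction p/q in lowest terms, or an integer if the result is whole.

Collision at t=1: particles 1 and 2 swap velocities; positions: p0=1 p1=11 p2=11 p3=18; velocities now: v0=-3 v1=3 v2=4 v3=0
Advance to t=2 (no further collisions before then); velocities: v0=-3 v1=3 v2=4 v3=0; positions = -2 14 15 18

Answer: -2 14 15 18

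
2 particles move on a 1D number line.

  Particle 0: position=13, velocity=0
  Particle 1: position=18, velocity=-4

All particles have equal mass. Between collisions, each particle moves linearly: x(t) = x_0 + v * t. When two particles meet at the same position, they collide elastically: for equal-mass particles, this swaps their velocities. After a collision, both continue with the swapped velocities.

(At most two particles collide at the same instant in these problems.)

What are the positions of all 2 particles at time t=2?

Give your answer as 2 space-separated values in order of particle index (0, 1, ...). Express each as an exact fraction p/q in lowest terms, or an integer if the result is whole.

Answer: 10 13

Derivation:
Collision at t=5/4: particles 0 and 1 swap velocities; positions: p0=13 p1=13; velocities now: v0=-4 v1=0
Advance to t=2 (no further collisions before then); velocities: v0=-4 v1=0; positions = 10 13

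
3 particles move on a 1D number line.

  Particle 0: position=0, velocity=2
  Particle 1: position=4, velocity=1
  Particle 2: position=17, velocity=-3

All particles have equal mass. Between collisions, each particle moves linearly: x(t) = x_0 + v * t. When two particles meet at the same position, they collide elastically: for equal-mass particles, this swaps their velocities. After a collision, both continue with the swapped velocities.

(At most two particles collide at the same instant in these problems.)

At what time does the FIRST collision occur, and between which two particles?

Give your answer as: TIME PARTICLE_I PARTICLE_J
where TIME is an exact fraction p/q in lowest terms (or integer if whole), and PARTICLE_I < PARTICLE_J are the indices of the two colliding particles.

Answer: 13/4 1 2

Derivation:
Pair (0,1): pos 0,4 vel 2,1 -> gap=4, closing at 1/unit, collide at t=4
Pair (1,2): pos 4,17 vel 1,-3 -> gap=13, closing at 4/unit, collide at t=13/4
Earliest collision: t=13/4 between 1 and 2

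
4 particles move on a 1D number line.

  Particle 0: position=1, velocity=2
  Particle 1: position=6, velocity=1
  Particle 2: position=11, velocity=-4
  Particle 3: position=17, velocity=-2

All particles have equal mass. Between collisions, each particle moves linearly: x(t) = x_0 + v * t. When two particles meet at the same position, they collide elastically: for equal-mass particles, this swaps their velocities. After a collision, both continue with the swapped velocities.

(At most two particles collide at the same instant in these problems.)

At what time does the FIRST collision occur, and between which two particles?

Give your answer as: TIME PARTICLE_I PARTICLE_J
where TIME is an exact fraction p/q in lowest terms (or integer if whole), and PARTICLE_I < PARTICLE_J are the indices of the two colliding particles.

Pair (0,1): pos 1,6 vel 2,1 -> gap=5, closing at 1/unit, collide at t=5
Pair (1,2): pos 6,11 vel 1,-4 -> gap=5, closing at 5/unit, collide at t=1
Pair (2,3): pos 11,17 vel -4,-2 -> not approaching (rel speed -2 <= 0)
Earliest collision: t=1 between 1 and 2

Answer: 1 1 2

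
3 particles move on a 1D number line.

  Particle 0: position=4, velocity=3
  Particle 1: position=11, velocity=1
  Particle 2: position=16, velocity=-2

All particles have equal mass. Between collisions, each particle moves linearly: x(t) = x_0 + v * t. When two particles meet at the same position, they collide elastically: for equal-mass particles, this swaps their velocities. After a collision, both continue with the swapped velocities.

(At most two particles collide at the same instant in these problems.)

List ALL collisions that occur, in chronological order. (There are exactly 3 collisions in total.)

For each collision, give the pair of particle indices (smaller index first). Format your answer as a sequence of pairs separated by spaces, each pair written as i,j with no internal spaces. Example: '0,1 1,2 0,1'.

Answer: 1,2 0,1 1,2

Derivation:
Collision at t=5/3: particles 1 and 2 swap velocities; positions: p0=9 p1=38/3 p2=38/3; velocities now: v0=3 v1=-2 v2=1
Collision at t=12/5: particles 0 and 1 swap velocities; positions: p0=56/5 p1=56/5 p2=67/5; velocities now: v0=-2 v1=3 v2=1
Collision at t=7/2: particles 1 and 2 swap velocities; positions: p0=9 p1=29/2 p2=29/2; velocities now: v0=-2 v1=1 v2=3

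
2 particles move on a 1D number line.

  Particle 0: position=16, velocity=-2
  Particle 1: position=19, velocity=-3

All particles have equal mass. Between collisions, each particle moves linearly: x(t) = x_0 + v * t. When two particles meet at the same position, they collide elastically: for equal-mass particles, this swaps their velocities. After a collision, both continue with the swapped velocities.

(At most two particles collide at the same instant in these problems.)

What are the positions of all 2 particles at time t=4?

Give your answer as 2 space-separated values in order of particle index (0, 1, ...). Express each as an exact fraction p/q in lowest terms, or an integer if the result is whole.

Answer: 7 8

Derivation:
Collision at t=3: particles 0 and 1 swap velocities; positions: p0=10 p1=10; velocities now: v0=-3 v1=-2
Advance to t=4 (no further collisions before then); velocities: v0=-3 v1=-2; positions = 7 8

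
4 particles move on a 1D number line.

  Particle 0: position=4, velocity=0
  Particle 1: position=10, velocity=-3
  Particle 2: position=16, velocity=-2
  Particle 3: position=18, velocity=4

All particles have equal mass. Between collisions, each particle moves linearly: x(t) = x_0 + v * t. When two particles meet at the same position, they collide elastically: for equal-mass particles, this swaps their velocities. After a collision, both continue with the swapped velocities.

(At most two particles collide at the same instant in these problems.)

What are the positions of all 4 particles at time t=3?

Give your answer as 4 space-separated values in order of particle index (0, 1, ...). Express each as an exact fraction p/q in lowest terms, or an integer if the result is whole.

Collision at t=2: particles 0 and 1 swap velocities; positions: p0=4 p1=4 p2=12 p3=26; velocities now: v0=-3 v1=0 v2=-2 v3=4
Advance to t=3 (no further collisions before then); velocities: v0=-3 v1=0 v2=-2 v3=4; positions = 1 4 10 30

Answer: 1 4 10 30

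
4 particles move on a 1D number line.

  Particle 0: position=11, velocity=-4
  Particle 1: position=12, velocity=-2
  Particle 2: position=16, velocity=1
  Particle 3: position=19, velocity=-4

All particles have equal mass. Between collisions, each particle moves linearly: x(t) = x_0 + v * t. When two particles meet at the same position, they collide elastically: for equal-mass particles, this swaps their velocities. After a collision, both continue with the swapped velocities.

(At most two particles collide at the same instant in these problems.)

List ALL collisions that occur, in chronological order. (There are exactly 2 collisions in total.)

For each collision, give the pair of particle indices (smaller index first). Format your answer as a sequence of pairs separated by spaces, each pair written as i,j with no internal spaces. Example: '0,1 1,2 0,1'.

Answer: 2,3 1,2

Derivation:
Collision at t=3/5: particles 2 and 3 swap velocities; positions: p0=43/5 p1=54/5 p2=83/5 p3=83/5; velocities now: v0=-4 v1=-2 v2=-4 v3=1
Collision at t=7/2: particles 1 and 2 swap velocities; positions: p0=-3 p1=5 p2=5 p3=39/2; velocities now: v0=-4 v1=-4 v2=-2 v3=1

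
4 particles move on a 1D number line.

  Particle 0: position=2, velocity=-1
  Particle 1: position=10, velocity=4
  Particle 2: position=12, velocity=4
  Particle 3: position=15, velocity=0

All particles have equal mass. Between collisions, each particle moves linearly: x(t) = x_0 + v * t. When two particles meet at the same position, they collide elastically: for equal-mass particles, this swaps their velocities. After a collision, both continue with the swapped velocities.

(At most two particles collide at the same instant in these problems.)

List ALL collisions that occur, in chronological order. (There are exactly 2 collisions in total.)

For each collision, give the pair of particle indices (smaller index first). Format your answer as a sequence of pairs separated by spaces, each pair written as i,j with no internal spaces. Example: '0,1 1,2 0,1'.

Collision at t=3/4: particles 2 and 3 swap velocities; positions: p0=5/4 p1=13 p2=15 p3=15; velocities now: v0=-1 v1=4 v2=0 v3=4
Collision at t=5/4: particles 1 and 2 swap velocities; positions: p0=3/4 p1=15 p2=15 p3=17; velocities now: v0=-1 v1=0 v2=4 v3=4

Answer: 2,3 1,2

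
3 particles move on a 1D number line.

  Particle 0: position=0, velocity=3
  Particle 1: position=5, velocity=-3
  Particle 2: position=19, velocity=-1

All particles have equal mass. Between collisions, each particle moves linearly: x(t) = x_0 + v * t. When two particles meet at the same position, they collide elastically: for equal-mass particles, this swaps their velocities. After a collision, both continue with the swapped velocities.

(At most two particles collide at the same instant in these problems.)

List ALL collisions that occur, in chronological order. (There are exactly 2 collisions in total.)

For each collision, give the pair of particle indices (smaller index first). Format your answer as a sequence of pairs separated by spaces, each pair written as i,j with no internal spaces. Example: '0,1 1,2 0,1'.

Collision at t=5/6: particles 0 and 1 swap velocities; positions: p0=5/2 p1=5/2 p2=109/6; velocities now: v0=-3 v1=3 v2=-1
Collision at t=19/4: particles 1 and 2 swap velocities; positions: p0=-37/4 p1=57/4 p2=57/4; velocities now: v0=-3 v1=-1 v2=3

Answer: 0,1 1,2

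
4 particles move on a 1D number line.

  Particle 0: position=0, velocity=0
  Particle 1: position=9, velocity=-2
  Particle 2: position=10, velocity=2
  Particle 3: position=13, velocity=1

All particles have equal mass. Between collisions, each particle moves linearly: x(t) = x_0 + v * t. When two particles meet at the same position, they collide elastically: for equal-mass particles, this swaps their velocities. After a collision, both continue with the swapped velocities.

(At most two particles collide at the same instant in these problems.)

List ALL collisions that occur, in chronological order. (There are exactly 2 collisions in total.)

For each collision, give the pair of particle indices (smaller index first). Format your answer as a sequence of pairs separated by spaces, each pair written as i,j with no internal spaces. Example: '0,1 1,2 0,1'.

Collision at t=3: particles 2 and 3 swap velocities; positions: p0=0 p1=3 p2=16 p3=16; velocities now: v0=0 v1=-2 v2=1 v3=2
Collision at t=9/2: particles 0 and 1 swap velocities; positions: p0=0 p1=0 p2=35/2 p3=19; velocities now: v0=-2 v1=0 v2=1 v3=2

Answer: 2,3 0,1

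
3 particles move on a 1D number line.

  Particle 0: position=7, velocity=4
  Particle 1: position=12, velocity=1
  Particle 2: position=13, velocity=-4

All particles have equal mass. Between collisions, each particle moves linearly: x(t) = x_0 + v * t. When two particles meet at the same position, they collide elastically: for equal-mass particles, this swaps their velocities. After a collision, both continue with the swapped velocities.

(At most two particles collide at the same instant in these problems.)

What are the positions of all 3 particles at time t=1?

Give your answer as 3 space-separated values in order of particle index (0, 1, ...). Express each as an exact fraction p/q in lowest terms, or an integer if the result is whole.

Answer: 9 11 13

Derivation:
Collision at t=1/5: particles 1 and 2 swap velocities; positions: p0=39/5 p1=61/5 p2=61/5; velocities now: v0=4 v1=-4 v2=1
Collision at t=3/4: particles 0 and 1 swap velocities; positions: p0=10 p1=10 p2=51/4; velocities now: v0=-4 v1=4 v2=1
Advance to t=1 (no further collisions before then); velocities: v0=-4 v1=4 v2=1; positions = 9 11 13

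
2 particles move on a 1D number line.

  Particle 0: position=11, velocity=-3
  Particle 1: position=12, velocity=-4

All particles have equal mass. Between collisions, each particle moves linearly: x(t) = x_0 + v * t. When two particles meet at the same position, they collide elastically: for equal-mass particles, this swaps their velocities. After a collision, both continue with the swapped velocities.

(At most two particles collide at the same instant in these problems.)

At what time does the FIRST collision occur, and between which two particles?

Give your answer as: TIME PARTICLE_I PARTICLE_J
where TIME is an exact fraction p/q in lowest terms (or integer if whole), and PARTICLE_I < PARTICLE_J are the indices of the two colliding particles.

Answer: 1 0 1

Derivation:
Pair (0,1): pos 11,12 vel -3,-4 -> gap=1, closing at 1/unit, collide at t=1
Earliest collision: t=1 between 0 and 1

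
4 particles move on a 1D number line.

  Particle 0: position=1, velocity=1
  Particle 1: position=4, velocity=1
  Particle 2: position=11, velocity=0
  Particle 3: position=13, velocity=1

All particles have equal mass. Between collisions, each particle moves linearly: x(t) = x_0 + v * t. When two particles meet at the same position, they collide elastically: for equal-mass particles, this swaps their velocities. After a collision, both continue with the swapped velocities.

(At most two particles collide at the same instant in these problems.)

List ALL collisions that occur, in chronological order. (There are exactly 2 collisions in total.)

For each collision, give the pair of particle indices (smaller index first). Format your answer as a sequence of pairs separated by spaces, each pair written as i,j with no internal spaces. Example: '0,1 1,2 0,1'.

Collision at t=7: particles 1 and 2 swap velocities; positions: p0=8 p1=11 p2=11 p3=20; velocities now: v0=1 v1=0 v2=1 v3=1
Collision at t=10: particles 0 and 1 swap velocities; positions: p0=11 p1=11 p2=14 p3=23; velocities now: v0=0 v1=1 v2=1 v3=1

Answer: 1,2 0,1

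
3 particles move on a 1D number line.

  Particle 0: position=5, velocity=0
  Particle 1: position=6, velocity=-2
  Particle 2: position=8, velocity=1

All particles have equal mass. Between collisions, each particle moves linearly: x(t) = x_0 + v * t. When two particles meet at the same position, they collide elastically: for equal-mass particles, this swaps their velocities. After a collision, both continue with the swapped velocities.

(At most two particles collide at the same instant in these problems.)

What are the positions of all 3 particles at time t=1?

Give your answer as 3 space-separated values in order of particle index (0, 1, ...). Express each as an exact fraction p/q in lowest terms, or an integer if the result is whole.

Answer: 4 5 9

Derivation:
Collision at t=1/2: particles 0 and 1 swap velocities; positions: p0=5 p1=5 p2=17/2; velocities now: v0=-2 v1=0 v2=1
Advance to t=1 (no further collisions before then); velocities: v0=-2 v1=0 v2=1; positions = 4 5 9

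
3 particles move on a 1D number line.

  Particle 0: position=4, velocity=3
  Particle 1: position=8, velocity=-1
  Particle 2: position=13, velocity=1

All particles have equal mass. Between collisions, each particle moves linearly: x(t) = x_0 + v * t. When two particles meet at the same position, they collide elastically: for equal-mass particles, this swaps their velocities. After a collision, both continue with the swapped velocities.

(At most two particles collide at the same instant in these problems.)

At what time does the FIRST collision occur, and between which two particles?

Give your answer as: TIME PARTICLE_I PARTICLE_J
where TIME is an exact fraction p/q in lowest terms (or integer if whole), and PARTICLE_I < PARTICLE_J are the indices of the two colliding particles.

Answer: 1 0 1

Derivation:
Pair (0,1): pos 4,8 vel 3,-1 -> gap=4, closing at 4/unit, collide at t=1
Pair (1,2): pos 8,13 vel -1,1 -> not approaching (rel speed -2 <= 0)
Earliest collision: t=1 between 0 and 1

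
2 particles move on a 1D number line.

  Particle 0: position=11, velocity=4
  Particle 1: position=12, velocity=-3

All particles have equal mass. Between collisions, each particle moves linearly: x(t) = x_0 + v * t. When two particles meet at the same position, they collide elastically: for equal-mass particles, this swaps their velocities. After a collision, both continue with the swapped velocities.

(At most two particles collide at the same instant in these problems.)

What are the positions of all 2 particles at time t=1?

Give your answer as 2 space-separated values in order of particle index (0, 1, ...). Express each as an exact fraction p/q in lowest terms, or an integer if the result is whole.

Answer: 9 15

Derivation:
Collision at t=1/7: particles 0 and 1 swap velocities; positions: p0=81/7 p1=81/7; velocities now: v0=-3 v1=4
Advance to t=1 (no further collisions before then); velocities: v0=-3 v1=4; positions = 9 15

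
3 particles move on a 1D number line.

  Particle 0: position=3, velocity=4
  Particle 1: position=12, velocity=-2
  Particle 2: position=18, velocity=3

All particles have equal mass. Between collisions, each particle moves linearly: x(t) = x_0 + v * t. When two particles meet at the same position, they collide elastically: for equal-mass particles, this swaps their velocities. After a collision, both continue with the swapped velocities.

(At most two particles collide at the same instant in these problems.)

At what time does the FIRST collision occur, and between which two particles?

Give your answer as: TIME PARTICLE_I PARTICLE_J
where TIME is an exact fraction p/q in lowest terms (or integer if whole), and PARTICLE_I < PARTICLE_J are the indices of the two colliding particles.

Pair (0,1): pos 3,12 vel 4,-2 -> gap=9, closing at 6/unit, collide at t=3/2
Pair (1,2): pos 12,18 vel -2,3 -> not approaching (rel speed -5 <= 0)
Earliest collision: t=3/2 between 0 and 1

Answer: 3/2 0 1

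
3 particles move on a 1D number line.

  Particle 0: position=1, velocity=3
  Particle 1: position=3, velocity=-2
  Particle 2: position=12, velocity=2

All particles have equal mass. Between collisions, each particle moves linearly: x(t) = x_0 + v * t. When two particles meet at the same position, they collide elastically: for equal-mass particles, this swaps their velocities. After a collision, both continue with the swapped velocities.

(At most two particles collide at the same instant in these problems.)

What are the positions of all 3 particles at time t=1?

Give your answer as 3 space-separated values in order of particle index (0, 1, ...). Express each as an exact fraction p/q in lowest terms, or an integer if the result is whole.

Collision at t=2/5: particles 0 and 1 swap velocities; positions: p0=11/5 p1=11/5 p2=64/5; velocities now: v0=-2 v1=3 v2=2
Advance to t=1 (no further collisions before then); velocities: v0=-2 v1=3 v2=2; positions = 1 4 14

Answer: 1 4 14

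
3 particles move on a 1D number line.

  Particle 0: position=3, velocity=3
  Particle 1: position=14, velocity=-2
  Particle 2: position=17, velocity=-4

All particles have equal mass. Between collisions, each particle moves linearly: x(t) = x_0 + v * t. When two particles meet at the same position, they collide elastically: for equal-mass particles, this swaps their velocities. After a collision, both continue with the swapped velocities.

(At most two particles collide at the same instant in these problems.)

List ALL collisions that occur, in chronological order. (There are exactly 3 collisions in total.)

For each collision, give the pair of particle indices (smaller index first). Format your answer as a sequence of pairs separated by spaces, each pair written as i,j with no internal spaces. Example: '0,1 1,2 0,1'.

Collision at t=3/2: particles 1 and 2 swap velocities; positions: p0=15/2 p1=11 p2=11; velocities now: v0=3 v1=-4 v2=-2
Collision at t=2: particles 0 and 1 swap velocities; positions: p0=9 p1=9 p2=10; velocities now: v0=-4 v1=3 v2=-2
Collision at t=11/5: particles 1 and 2 swap velocities; positions: p0=41/5 p1=48/5 p2=48/5; velocities now: v0=-4 v1=-2 v2=3

Answer: 1,2 0,1 1,2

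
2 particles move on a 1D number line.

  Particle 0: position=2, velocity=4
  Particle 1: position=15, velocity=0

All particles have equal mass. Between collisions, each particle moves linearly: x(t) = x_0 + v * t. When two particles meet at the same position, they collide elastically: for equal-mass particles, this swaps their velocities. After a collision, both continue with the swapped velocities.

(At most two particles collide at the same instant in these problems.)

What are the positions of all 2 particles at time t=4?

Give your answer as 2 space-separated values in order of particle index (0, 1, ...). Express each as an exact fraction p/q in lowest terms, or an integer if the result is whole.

Collision at t=13/4: particles 0 and 1 swap velocities; positions: p0=15 p1=15; velocities now: v0=0 v1=4
Advance to t=4 (no further collisions before then); velocities: v0=0 v1=4; positions = 15 18

Answer: 15 18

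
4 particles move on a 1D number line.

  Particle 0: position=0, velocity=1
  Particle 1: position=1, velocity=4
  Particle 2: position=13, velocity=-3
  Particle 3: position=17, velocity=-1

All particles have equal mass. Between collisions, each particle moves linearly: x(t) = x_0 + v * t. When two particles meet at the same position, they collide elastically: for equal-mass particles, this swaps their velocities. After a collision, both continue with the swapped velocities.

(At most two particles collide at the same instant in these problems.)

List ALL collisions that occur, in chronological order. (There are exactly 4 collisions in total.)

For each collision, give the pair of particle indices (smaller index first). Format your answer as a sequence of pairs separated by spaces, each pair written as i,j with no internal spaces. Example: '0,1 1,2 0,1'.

Collision at t=12/7: particles 1 and 2 swap velocities; positions: p0=12/7 p1=55/7 p2=55/7 p3=107/7; velocities now: v0=1 v1=-3 v2=4 v3=-1
Collision at t=16/5: particles 2 and 3 swap velocities; positions: p0=16/5 p1=17/5 p2=69/5 p3=69/5; velocities now: v0=1 v1=-3 v2=-1 v3=4
Collision at t=13/4: particles 0 and 1 swap velocities; positions: p0=13/4 p1=13/4 p2=55/4 p3=14; velocities now: v0=-3 v1=1 v2=-1 v3=4
Collision at t=17/2: particles 1 and 2 swap velocities; positions: p0=-25/2 p1=17/2 p2=17/2 p3=35; velocities now: v0=-3 v1=-1 v2=1 v3=4

Answer: 1,2 2,3 0,1 1,2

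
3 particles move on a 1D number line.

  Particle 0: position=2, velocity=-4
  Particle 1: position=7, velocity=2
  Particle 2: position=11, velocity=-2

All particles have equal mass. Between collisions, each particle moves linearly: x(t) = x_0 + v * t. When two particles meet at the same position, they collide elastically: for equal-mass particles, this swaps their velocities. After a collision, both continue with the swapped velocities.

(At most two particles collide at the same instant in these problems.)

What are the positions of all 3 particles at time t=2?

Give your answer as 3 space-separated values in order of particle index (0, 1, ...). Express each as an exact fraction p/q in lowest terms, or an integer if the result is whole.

Answer: -6 7 11

Derivation:
Collision at t=1: particles 1 and 2 swap velocities; positions: p0=-2 p1=9 p2=9; velocities now: v0=-4 v1=-2 v2=2
Advance to t=2 (no further collisions before then); velocities: v0=-4 v1=-2 v2=2; positions = -6 7 11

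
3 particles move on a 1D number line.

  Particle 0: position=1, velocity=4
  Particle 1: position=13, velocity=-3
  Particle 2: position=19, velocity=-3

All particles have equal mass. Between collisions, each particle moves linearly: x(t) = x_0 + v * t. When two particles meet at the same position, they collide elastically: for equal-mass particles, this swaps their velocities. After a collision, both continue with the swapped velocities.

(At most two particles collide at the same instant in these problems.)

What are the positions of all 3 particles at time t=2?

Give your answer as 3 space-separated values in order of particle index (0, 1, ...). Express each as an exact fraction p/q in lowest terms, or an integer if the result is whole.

Collision at t=12/7: particles 0 and 1 swap velocities; positions: p0=55/7 p1=55/7 p2=97/7; velocities now: v0=-3 v1=4 v2=-3
Advance to t=2 (no further collisions before then); velocities: v0=-3 v1=4 v2=-3; positions = 7 9 13

Answer: 7 9 13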